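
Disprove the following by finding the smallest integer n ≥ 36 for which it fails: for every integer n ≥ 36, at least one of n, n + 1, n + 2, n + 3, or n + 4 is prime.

Check each integer n ≥ 36 in order until n, n + 1, n + 2, n + 3, n + 4 are all composite.
For n = 36, 37, 38, 39, …, 45, 46, 47 the conclusion holds.
n = 48: 48 = 2 × 24; 49 = 7 × 7; 50 = 2 × 25; 51 = 3 × 17; 52 = 2 × 26 — all composite.

n = 48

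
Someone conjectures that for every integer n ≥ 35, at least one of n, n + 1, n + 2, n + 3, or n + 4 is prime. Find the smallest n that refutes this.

A counterexample is any integer n ≥ 35 such that n, n + 1, n + 2, n + 3, n + 4 are all composite; we check each in order.
The first 13 eligible values, up to n = 47, all satisfy the conclusion.
n = 48: 48 = 2 × 24; 49 = 7 × 7; 50 = 2 × 25; 51 = 3 × 17; 52 = 2 × 26 — all composite.
Thus n = 48 disproves the claim, and no smaller n works.

n = 48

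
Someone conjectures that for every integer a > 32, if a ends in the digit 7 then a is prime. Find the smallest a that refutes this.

A counterexample is any integer a > 32 such that a ends in the digit 7 but a is not prime; we check each in order.
a = 37: 37 ends in 7 and is prime.
a = 47: 47 ends in 7 and is prime.
a = 57: 57 ends in 7; 57 = 3 × 19, composite.

a = 57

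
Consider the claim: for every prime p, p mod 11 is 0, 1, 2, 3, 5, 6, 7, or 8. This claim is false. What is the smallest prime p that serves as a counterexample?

p = 31

A counterexample is any prime p such that the claim fails; we check each in order.
For p = 2, 3, 5, 7, 11, 13, 17, 19, 23, 29 the conclusion holds.
p = 31: 31 mod 11 = 9 — not in {0, 1, 2, 3, 5, 6, 7, 8}.
Thus p = 31 disproves the claim, and no smaller p works.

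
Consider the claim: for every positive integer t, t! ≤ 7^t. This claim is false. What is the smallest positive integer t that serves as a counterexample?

A counterexample is any positive integer t such that t! > 7^t; we check each in order.
For t = 1, 2, 3, 4, …, 14, 15, 16 the conclusion holds.
t = 17: t! = 355687428096000 and 7^t = 232630513987207, so 355687428096000 > 232630513987207.
Thus t = 17 disproves the claim, and no smaller t works.

t = 17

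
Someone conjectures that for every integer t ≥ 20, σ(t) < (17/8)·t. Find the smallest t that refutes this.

t = 24

t = 20: σ(20) = 42; 42 < 85/2.
t = 21: σ(21) = 32; 32 < 357/8.
t = 22: σ(22) = 36; 36 < 187/4.
t = 23: σ(23) = 24; 24 < 391/8.
t = 24: σ(24) = 60; 60 ≥ 51.
Hence t = 24 is a counterexample.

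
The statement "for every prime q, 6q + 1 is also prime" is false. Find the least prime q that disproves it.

q = 19

For q = 2, 3, 5, 7, 11, 13, 17 the conclusion holds.
q = 19: 6q + 1 = 115 = 5 × 23, not prime.
So q = 19 is the smallest counterexample.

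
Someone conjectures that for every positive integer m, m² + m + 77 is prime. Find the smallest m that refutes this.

m = 6

m = 1: m² + m + 77 = 79, prime.
m = 2: m² + m + 77 = 83, prime.
m = 3: m² + m + 77 = 89, prime.
m = 4: m² + m + 77 = 97, prime.
m = 5: m² + m + 77 = 107, prime.
m = 6: m² + m + 77 = 119 = 7 × 17, composite.
So m = 6 is the smallest counterexample.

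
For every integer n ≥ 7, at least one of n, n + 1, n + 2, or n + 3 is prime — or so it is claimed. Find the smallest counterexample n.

Check each integer n ≥ 7 in order until n, n + 1, n + 2, n + 3 are all composite.
The first 17 eligible values, up to n = 23, all satisfy the conclusion.
n = 24: 24 = 2 × 12; 25 = 5 × 5; 26 = 2 × 13; 27 = 3 × 9 — all composite.
So n = 24 is the smallest counterexample.

n = 24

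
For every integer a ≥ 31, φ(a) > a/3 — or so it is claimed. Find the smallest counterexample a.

Check each integer a ≥ 31 in order until the claim fails.
The first 5 eligible values, up to a = 35, all satisfy the conclusion.
a = 36: φ(36) = 12 and 36/3 = 12, so φ(36) ≤ 36/3.
So a = 36 is the smallest counterexample.

a = 36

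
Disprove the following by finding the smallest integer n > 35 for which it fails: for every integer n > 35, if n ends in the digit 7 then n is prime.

For n = 37, 47 the conclusion holds.
n = 57: 57 ends in 7; 57 = 3 × 19, composite.
Hence n = 57 is a counterexample.

n = 57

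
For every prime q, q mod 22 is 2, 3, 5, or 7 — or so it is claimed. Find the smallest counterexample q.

Check each prime q in order until the claim fails.
The first 4 eligible values, up to q = 7, all satisfy the conclusion.
q = 11: 11 mod 22 = 11 — not in {2, 3, 5, 7}.

q = 11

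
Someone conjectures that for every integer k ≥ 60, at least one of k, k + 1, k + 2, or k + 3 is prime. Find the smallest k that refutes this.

k = 62

For k = 60, 61 the conclusion holds.
k = 62: 62 = 2 × 31; 63 = 3 × 21; 64 = 2 × 32; 65 = 5 × 13 — all composite.
Thus k = 62 disproves the claim, and no smaller k works.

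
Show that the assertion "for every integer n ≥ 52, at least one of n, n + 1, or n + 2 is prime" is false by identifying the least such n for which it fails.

We need the least integer n ≥ 52 for which n, n + 1, n + 2 are all composite.
n = 52: 53 is prime.
n = 53: 53 is prime.
n = 54: 54 = 2 × 27; 55 = 5 × 11; 56 = 2 × 28 — all composite.

n = 54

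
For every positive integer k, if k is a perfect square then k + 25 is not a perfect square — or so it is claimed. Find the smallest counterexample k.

k = 144

We need the least positive integer k for which k is a perfect square but k + 25 is a perfect square.
For k = 1, 4, 9, 16, …, 81, 100, 121 the conclusion holds.
k = 144: 144 = 12² and 144 + 25 = 169 = 13².
So k = 144 is the smallest counterexample.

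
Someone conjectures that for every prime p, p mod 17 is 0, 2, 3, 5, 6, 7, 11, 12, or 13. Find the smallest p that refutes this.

p = 31

A counterexample is any prime p such that the claim fails; we check each in order.
The first 10 eligible values, up to p = 29, all satisfy the conclusion.
p = 31: 31 mod 17 = 14 — not in {0, 2, 3, 5, 6, 7, 11, 12, 13}.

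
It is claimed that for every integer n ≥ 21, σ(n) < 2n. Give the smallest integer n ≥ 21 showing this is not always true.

Check each integer n ≥ 21 in order until the claim fails.
n = 21: σ(21) = 32; 32 < 42.
n = 22: σ(22) = 36; 36 < 44.
n = 23: σ(23) = 24; 24 < 46.
n = 24: σ(24) = 60; 60 ≥ 48.

n = 24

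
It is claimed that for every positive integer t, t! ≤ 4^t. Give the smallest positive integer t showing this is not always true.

t = 9

Check each positive integer t in order until t! > 4^t.
The first 8 eligible values, up to t = 8, all satisfy the conclusion.
t = 9: t! = 362880 and 4^t = 262144, so 362880 > 262144.
So t = 9 is the smallest counterexample.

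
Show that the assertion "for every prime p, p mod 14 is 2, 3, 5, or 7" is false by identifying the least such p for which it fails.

p = 11

The first 4 eligible values, up to p = 7, all satisfy the conclusion.
p = 11: 11 mod 14 = 11 — not in {2, 3, 5, 7}.
Hence p = 11 is a counterexample.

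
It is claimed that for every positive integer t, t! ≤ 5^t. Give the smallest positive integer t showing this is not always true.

t = 12

We need the least positive integer t for which t! > 5^t.
The first 11 eligible values, up to t = 11, all satisfy the conclusion.
t = 12: t! = 479001600 and 5^t = 244140625, so 479001600 > 244140625.
Thus t = 12 disproves the claim, and no smaller t works.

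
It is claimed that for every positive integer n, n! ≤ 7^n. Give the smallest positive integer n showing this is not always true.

n = 17

For n = 1, 2, 3, 4, …, 14, 15, 16 the conclusion holds.
n = 17: n! = 355687428096000 and 7^n = 232630513987207, so 355687428096000 > 232630513987207.
Hence n = 17 is a counterexample.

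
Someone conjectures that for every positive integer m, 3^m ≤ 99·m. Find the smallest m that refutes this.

For m = 1, 2, 3, 4, 5 the conclusion holds.
m = 6: 3^m = 729 and 99·m = 594, so 729 > 594.

m = 6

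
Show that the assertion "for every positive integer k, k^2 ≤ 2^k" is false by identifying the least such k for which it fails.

Check each positive integer k in order until k^2 > 2^k.
k = 1: k^2 = 1 and 2^k = 2, so 1 ≤ 2.
k = 2: k^2 = 4 and 2^k = 4, so 4 ≤ 4.
k = 3: k^2 = 9 and 2^k = 8, so 9 > 8.

k = 3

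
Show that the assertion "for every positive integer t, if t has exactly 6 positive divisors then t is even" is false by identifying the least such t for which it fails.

t = 45

A counterexample is any positive integer t such that t has exactly 6 positive divisors but t is odd; we check each in order.
For t = 12, 18, 20, 28, 32, 44 the conclusion holds.
t = 45: divisors of 45: 1, 3, 5, 9, 15, 45; 45 is odd.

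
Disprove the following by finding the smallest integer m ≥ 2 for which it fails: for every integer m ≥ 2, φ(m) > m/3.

For m = 2, 3, 4, 5 the conclusion holds.
m = 6: φ(6) = 2 and 6/3 = 2, so φ(6) ≤ 6/3.

m = 6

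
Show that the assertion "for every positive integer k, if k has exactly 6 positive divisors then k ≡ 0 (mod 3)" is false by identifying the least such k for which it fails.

k = 20

For k = 12, 18 the conclusion holds.
k = 20: τ(20) = 6; 20 ≡ 2 (mod 3).
Thus k = 20 disproves the claim, and no smaller k works.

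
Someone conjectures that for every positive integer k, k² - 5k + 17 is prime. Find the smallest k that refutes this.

k = 13

For k = 1, 2, 3, 4, …, 10, 11, 12 the conclusion holds.
k = 13: k² - 5k + 17 = 121 = 11 × 11, composite.
Hence k = 13 is a counterexample.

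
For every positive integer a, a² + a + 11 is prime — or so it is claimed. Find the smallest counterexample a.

A counterexample is any positive integer a such that a² + a + 11 is not prime; we check each in order.
For a = 1, 2, 3, 4, 5, 6, 7, 8, 9 the conclusion holds.
a = 10: a² + a + 11 = 121 = 11 × 11, composite.

a = 10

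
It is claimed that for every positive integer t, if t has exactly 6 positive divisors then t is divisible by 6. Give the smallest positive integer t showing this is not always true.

For t = 12, 18 the conclusion holds.
t = 20: τ(20) = 6; 20 mod 6 = 2.

t = 20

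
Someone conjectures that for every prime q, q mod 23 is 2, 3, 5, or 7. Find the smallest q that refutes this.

A counterexample is any prime q such that the claim fails; we check each in order.
For q = 2, 3, 5, 7 the conclusion holds.
q = 11: 11 mod 23 = 11 — not in {2, 3, 5, 7}.

q = 11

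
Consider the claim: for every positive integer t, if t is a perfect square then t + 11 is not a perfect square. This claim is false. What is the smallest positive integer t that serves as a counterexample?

Check each positive integer t in order until t is a perfect square but t + 11 is a perfect square.
For t = 1, 4, 9, 16 the conclusion holds.
t = 25: 25 = 5² and 25 + 11 = 36 = 6².

t = 25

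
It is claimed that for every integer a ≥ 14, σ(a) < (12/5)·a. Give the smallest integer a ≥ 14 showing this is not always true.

a = 24

We need the least integer a ≥ 14 for which the claim fails.
For a = 14, 15, 16, 17, 18, 19, 20, 21, 22, 23 the conclusion holds.
a = 24: σ(24) = 60; 60 ≥ 288/5.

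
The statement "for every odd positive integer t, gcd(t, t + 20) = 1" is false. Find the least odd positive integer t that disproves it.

We need the least odd positive integer t for which gcd(t, t + 20) > 1.
t = 1: gcd(1, 21) = 1.
t = 3: gcd(3, 23) = 1.
t = 5: gcd(5, 25) = 5.

t = 5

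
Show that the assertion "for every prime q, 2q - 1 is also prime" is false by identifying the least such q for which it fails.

q = 5

We need the least prime q for which 2q - 1 is not prime.
For q = 2, 3 the conclusion holds.
q = 5: 2q - 1 = 9 = 3 × 3, not prime.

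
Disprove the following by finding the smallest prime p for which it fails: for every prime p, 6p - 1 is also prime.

p = 11

We need the least prime p for which 6p - 1 is not prime.
p = 2: 6p - 1 = 11, prime.
p = 3: 6p - 1 = 17, prime.
p = 5: 6p - 1 = 29, prime.
p = 7: 6p - 1 = 41, prime.
p = 11: 6p - 1 = 65 = 5 × 13, not prime.
So p = 11 is the smallest counterexample.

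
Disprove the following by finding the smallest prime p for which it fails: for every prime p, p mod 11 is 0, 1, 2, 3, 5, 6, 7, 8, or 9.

For p = 2, 3, 5, 7, …, 23, 29, 31 the conclusion holds.
p = 37: 37 mod 11 = 4 — not in {0, 1, 2, 3, 5, 6, 7, 8, 9}.

p = 37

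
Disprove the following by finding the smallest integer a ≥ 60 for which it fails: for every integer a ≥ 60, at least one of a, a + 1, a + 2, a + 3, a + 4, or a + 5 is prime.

a = 90

For a = 60, 61, 62, 63, …, 87, 88, 89 the conclusion holds.
a = 90: 90 = 2 × 45; 91 = 7 × 13; 92 = 2 × 46; 93 = 3 × 31; 94 = 2 × 47; 95 = 5 × 19 — all composite.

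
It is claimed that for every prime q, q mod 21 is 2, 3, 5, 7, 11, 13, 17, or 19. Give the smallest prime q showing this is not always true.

We need the least prime q for which the claim fails.
For q = 2, 3, 5, 7, 11, 13, 17, 19, 23 the conclusion holds.
q = 29: 29 mod 21 = 8 — not in {2, 3, 5, 7, 11, 13, 17, 19}.

q = 29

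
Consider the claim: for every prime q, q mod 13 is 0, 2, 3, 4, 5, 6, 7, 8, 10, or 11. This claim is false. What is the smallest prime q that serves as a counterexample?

Check each prime q in order until the claim fails.
For q = 2, 3, 5, 7, …, 41, 43, 47 the conclusion holds.
q = 53: 53 mod 13 = 1 — not in {0, 2, 3, 4, 5, 6, 7, 8, 10, 11}.
Hence q = 53 is a counterexample.

q = 53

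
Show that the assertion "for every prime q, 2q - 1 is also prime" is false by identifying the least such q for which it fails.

q = 2: 2q - 1 = 3, prime.
q = 3: 2q - 1 = 5, prime.
q = 5: 2q - 1 = 9 = 3 × 3, not prime.

q = 5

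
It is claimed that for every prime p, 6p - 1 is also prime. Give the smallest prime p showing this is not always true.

A counterexample is any prime p such that 6p - 1 is not prime; we check each in order.
p = 2: 6p - 1 = 11, prime.
p = 3: 6p - 1 = 17, prime.
p = 5: 6p - 1 = 29, prime.
p = 7: 6p - 1 = 41, prime.
p = 11: 6p - 1 = 65 = 5 × 13, not prime.

p = 11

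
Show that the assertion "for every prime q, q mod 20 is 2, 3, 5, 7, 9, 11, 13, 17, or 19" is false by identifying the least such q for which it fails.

q = 41

For q = 2, 3, 5, 7, …, 29, 31, 37 the conclusion holds.
q = 41: 41 mod 20 = 1 — not in {2, 3, 5, 7, 9, 11, 13, 17, 19}.
So q = 41 is the smallest counterexample.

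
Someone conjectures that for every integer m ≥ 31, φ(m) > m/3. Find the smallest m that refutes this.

For m = 31, 32, 33, 34, 35 the conclusion holds.
m = 36: φ(36) = 12 and 36/3 = 12, so φ(36) ≤ 36/3.
So m = 36 is the smallest counterexample.

m = 36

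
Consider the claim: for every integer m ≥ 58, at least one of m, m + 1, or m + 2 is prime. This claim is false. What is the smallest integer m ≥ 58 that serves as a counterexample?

m = 62

A counterexample is any integer m ≥ 58 such that m, m + 1, m + 2 are all composite; we check each in order.
The first 4 eligible values, up to m = 61, all satisfy the conclusion.
m = 62: 62 = 2 × 31; 63 = 3 × 21; 64 = 2 × 32 — all composite.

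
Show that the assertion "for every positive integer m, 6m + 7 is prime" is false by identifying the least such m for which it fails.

For m = 1, 2 the conclusion holds.
m = 3: 6m + 7 = 25 = 5 × 5, composite.
Hence m = 3 is a counterexample.

m = 3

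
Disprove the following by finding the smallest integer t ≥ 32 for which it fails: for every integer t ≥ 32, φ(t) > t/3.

The first 4 eligible values, up to t = 35, all satisfy the conclusion.
t = 36: φ(36) = 12 and 36/3 = 12, so φ(36) ≤ 36/3.
Hence t = 36 is a counterexample.

t = 36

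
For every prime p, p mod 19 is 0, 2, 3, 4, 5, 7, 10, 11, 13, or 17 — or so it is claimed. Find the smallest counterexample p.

For p = 2, 3, 5, 7, 11, 13, 17, 19, 23, 29 the conclusion holds.
p = 31: 31 mod 19 = 12 — not in {0, 2, 3, 4, 5, 7, 10, 11, 13, 17}.
Hence p = 31 is a counterexample.

p = 31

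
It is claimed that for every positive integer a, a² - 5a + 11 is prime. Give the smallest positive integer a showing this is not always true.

a = 7

For a = 1, 2, 3, 4, 5, 6 the conclusion holds.
a = 7: a² - 5a + 11 = 25 = 5 × 5, composite.
Hence a = 7 is a counterexample.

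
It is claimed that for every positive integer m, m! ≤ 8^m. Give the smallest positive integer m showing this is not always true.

m = 20

For m = 1, 2, 3, 4, …, 17, 18, 19 the conclusion holds.
m = 20: m! = 2432902008176640000 and 8^m = 1152921504606846976, so 2432902008176640000 > 1152921504606846976.
Thus m = 20 disproves the claim, and no smaller m works.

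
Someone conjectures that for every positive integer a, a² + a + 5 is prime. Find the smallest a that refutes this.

a = 4

Check each positive integer a in order until a² + a + 5 is not prime.
a = 1: a² + a + 5 = 7, prime.
a = 2: a² + a + 5 = 11, prime.
a = 3: a² + a + 5 = 17, prime.
a = 4: a² + a + 5 = 25 = 5 × 5, composite.
Hence a = 4 is a counterexample.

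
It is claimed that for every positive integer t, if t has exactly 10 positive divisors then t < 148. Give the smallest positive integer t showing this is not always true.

t = 162

We need the least positive integer t for which t has exactly 10 positive divisors but the claim fails.
t = 48: τ(48) = 10; 48 < 148.
t = 80: τ(80) = 10; 80 < 148.
t = 112: τ(112) = 10; 112 < 148.
t = 162: τ(162) = 10; 162 ≥ 148.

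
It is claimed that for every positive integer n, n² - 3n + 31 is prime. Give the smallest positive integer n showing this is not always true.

n = 4

Check each positive integer n in order until n² - 3n + 31 is not prime.
n = 1: n² - 3n + 31 = 29, prime.
n = 2: n² - 3n + 31 = 29, prime.
n = 3: n² - 3n + 31 = 31, prime.
n = 4: n² - 3n + 31 = 35 = 5 × 7, composite.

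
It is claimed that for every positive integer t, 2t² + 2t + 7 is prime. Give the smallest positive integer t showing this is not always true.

We need the least positive integer t for which 2t² + 2t + 7 is not prime.
For t = 1, 2, 3, 4, 5 the conclusion holds.
t = 6: 2t² + 2t + 7 = 91 = 7 × 13, composite.
Thus t = 6 disproves the claim, and no smaller t works.

t = 6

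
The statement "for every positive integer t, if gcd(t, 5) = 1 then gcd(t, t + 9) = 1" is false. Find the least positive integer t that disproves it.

A counterexample is any positive integer t such that gcd(t, 5) = 1 but gcd(t, t + 9) > 1; we check each in order.
For t = 1, 2 the conclusion holds.
t = 3: gcd(3, 12) = 3.

t = 3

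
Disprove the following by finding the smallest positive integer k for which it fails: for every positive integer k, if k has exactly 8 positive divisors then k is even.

Check each positive integer k in order until k has exactly 8 positive divisors but k is odd.
The first 12 eligible values, up to k = 104, all satisfy the conclusion.
k = 105: divisors of 105: 1, 3, 5, 7, 15, 21, 35, 105; 105 is odd.

k = 105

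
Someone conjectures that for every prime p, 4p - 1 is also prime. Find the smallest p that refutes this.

A counterexample is any prime p such that 4p - 1 is not prime; we check each in order.
p = 2: 4p - 1 = 7, prime.
p = 3: 4p - 1 = 11, prime.
p = 5: 4p - 1 = 19, prime.
p = 7: 4p - 1 = 27 = 3 × 9, not prime.

p = 7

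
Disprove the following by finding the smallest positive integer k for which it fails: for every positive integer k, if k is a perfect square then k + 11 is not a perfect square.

A counterexample is any positive integer k such that k is a perfect square but k + 11 is a perfect square; we check each in order.
For k = 1, 4, 9, 16 the conclusion holds.
k = 25: 25 = 5² and 25 + 11 = 36 = 6².

k = 25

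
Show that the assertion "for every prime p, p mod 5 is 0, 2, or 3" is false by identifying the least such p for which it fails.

p = 11

A counterexample is any prime p such that the claim fails; we check each in order.
The first 4 eligible values, up to p = 7, all satisfy the conclusion.
p = 11: 11 mod 5 = 1 — not in {0, 2, 3}.
Hence p = 11 is a counterexample.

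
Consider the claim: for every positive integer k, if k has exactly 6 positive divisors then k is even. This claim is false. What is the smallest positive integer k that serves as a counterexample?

The first 6 eligible values, up to k = 44, all satisfy the conclusion.
k = 45: divisors of 45: 1, 3, 5, 9, 15, 45; 45 is odd.
Hence k = 45 is a counterexample.

k = 45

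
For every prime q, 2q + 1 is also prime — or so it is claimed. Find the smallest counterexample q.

q = 7

A counterexample is any prime q such that 2q + 1 is not prime; we check each in order.
q = 2: 2q + 1 = 5, prime.
q = 3: 2q + 1 = 7, prime.
q = 5: 2q + 1 = 11, prime.
q = 7: 2q + 1 = 15 = 3 × 5, not prime.
Thus q = 7 disproves the claim, and no smaller q works.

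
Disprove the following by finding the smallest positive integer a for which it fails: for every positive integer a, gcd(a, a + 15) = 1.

a = 3

Check each positive integer a in order until gcd(a, a + 15) > 1.
For a = 1, 2 the conclusion holds.
a = 3: gcd(3, 18) = 3.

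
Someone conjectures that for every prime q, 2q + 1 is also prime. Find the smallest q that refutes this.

q = 7

Check each prime q in order until 2q + 1 is not prime.
For q = 2, 3, 5 the conclusion holds.
q = 7: 2q + 1 = 15 = 3 × 5, not prime.
Thus q = 7 disproves the claim, and no smaller q works.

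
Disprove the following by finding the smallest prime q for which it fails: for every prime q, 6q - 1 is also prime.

q = 11

For q = 2, 3, 5, 7 the conclusion holds.
q = 11: 6q - 1 = 65 = 5 × 13, not prime.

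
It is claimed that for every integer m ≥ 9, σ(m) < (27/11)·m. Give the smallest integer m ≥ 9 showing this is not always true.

Check each integer m ≥ 9 in order until the claim fails.
For m = 9, 10, 11, 12, …, 21, 22, 23 the conclusion holds.
m = 24: σ(24) = 60; 60 ≥ 648/11.
Thus m = 24 disproves the claim, and no smaller m works.

m = 24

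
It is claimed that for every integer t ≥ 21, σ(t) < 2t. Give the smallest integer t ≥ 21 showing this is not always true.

t = 24

Check each integer t ≥ 21 in order until the claim fails.
For t = 21, 22, 23 the conclusion holds.
t = 24: σ(24) = 60; 60 ≥ 48.
Thus t = 24 disproves the claim, and no smaller t works.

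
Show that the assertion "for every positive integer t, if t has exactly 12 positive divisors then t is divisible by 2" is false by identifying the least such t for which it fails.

A counterexample is any positive integer t such that t has exactly 12 positive divisors but t is not divisible by 2; we check each in order.
For t = 60, 72, 84, 90, …, 294, 306, 308 the conclusion holds.
t = 315: τ(315) = 12; 315 mod 2 = 1.
Thus t = 315 disproves the claim, and no smaller t works.

t = 315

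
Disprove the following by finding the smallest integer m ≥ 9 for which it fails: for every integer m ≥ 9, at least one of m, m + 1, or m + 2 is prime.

m = 14

m = 9: 11 is prime.
m = 10: 11 is prime.
m = 11: 11 is prime.
m = 12: 13 is prime.
m = 13: 13 is prime.
m = 14: 14 = 2 × 7; 15 = 3 × 5; 16 = 2 × 8 — all composite.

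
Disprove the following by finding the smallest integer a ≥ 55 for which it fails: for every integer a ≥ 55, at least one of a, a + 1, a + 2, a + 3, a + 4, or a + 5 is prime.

For a = 55, 56, 57, 58, …, 87, 88, 89 the conclusion holds.
a = 90: 90 = 2 × 45; 91 = 7 × 13; 92 = 2 × 46; 93 = 3 × 31; 94 = 2 × 47; 95 = 5 × 19 — all composite.
Thus a = 90 disproves the claim, and no smaller a works.

a = 90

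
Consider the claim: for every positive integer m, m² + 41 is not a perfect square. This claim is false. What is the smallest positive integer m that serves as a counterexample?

We need the least positive integer m for which m² + 41 is a perfect square.
The first 19 eligible values, up to m = 19, all satisfy the conclusion.
m = 20: 20² + 41 = 441 = 21², a perfect square.
Hence m = 20 is a counterexample.

m = 20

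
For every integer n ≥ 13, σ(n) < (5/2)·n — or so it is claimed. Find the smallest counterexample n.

n = 24

We need the least integer n ≥ 13 for which the claim fails.
For n = 13, 14, 15, 16, …, 21, 22, 23 the conclusion holds.
n = 24: σ(24) = 60; 60 ≥ 60.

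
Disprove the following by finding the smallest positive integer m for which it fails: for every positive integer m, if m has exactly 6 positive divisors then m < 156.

We need the least positive integer m for which m has exactly 6 positive divisors but the claim fails.
For m = 12, 18, 20, 28, …, 147, 148, 153 the conclusion holds.
m = 164: τ(164) = 6; 164 ≥ 156.
Thus m = 164 disproves the claim, and no smaller m works.

m = 164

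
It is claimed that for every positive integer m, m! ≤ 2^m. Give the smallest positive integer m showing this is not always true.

A counterexample is any positive integer m such that m! > 2^m; we check each in order.
For m = 1, 2, 3 the conclusion holds.
m = 4: m! = 24 and 2^m = 16, so 24 > 16.
So m = 4 is the smallest counterexample.

m = 4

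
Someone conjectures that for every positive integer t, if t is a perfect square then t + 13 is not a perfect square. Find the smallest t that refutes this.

Check each positive integer t in order until t is a perfect square but t + 13 is a perfect square.
The first 5 eligible values, up to t = 25, all satisfy the conclusion.
t = 36: 36 = 6² and 36 + 13 = 49 = 7².

t = 36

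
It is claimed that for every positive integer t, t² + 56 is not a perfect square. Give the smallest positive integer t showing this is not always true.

t = 1: 1² + 56 = 57, not a perfect square.
t = 2: 2² + 56 = 60, not a perfect square.
t = 3: 3² + 56 = 65, not a perfect square.
t = 4: 4² + 56 = 72, not a perfect square.
t = 5: 5² + 56 = 81 = 9², a perfect square.
So t = 5 is the smallest counterexample.

t = 5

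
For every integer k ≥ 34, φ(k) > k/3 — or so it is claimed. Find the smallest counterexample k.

k = 36

A counterexample is any integer k ≥ 34 such that the claim fails; we check each in order.
k = 34: φ(34) = 16 and 34/3 = 34/3, so φ(34) > 34/3.
k = 35: φ(35) = 24 and 35/3 = 35/3, so φ(35) > 35/3.
k = 36: φ(36) = 12 and 36/3 = 12, so φ(36) ≤ 36/3.
So k = 36 is the smallest counterexample.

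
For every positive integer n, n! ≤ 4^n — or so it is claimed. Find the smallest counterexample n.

A counterexample is any positive integer n such that n! > 4^n; we check each in order.
n = 1: n! = 1 and 4^n = 4, so 1 ≤ 4.
n = 2: n! = 2 and 4^n = 16, so 2 ≤ 16.
n = 3: n! = 6 and 4^n = 64, so 6 ≤ 64.
n = 4: n! = 24 and 4^n = 256, so 24 ≤ 256.
n = 5: n! = 120 and 4^n = 1024, so 120 ≤ 1024.
n = 6: n! = 720 and 4^n = 4096, so 720 ≤ 4096.
n = 7: n! = 5040 and 4^n = 16384, so 5040 ≤ 16384.
n = 8: n! = 40320 and 4^n = 65536, so 40320 ≤ 65536.
n = 9: n! = 362880 and 4^n = 262144, so 362880 > 262144.
Thus n = 9 disproves the claim, and no smaller n works.

n = 9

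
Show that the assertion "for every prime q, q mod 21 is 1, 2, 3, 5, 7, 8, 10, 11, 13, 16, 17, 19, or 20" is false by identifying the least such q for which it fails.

q = 67

A counterexample is any prime q such that the claim fails; we check each in order.
For q = 2, 3, 5, 7, …, 53, 59, 61 the conclusion holds.
q = 67: 67 mod 21 = 4 — not in {1, 2, 3, 5, 7, 8, 10, 11, 13, 16, 17, 19, 20}.
So q = 67 is the smallest counterexample.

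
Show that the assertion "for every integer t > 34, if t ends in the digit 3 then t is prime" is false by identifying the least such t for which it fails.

t = 63

For t = 43, 53 the conclusion holds.
t = 63: 63 ends in 3; 63 = 3 × 21, composite.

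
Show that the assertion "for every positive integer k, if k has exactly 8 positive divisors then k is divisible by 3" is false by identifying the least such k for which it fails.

Check each positive integer k in order until k has exactly 8 positive divisors but k is not divisible by 3.
For k = 24, 30 the conclusion holds.
k = 40: τ(40) = 8; 40 mod 3 = 1.
So k = 40 is the smallest counterexample.

k = 40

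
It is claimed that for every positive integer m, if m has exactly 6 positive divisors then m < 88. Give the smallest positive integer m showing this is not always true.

m = 92

A counterexample is any positive integer m such that m has exactly 6 positive divisors but the claim fails; we check each in order.
For m = 12, 18, 20, 28, …, 68, 75, 76 the conclusion holds.
m = 92: τ(92) = 6; 92 ≥ 88.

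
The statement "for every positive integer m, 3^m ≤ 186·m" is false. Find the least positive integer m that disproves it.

m = 7

We need the least positive integer m for which 3^m > 186·m.
m = 1: 3^m = 3 and 186·m = 186, so 3 ≤ 186.
m = 2: 3^m = 9 and 186·m = 372, so 9 ≤ 372.
m = 3: 3^m = 27 and 186·m = 558, so 27 ≤ 558.
m = 4: 3^m = 81 and 186·m = 744, so 81 ≤ 744.
m = 5: 3^m = 243 and 186·m = 930, so 243 ≤ 930.
m = 6: 3^m = 729 and 186·m = 1116, so 729 ≤ 1116.
m = 7: 3^m = 2187 and 186·m = 1302, so 2187 > 1302.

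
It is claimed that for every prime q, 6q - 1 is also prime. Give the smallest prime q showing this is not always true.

We need the least prime q for which 6q - 1 is not prime.
For q = 2, 3, 5, 7 the conclusion holds.
q = 11: 6q - 1 = 65 = 5 × 13, not prime.

q = 11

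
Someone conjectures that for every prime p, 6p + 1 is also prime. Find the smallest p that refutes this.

We need the least prime p for which 6p + 1 is not prime.
The first 7 eligible values, up to p = 17, all satisfy the conclusion.
p = 19: 6p + 1 = 115 = 5 × 23, not prime.
So p = 19 is the smallest counterexample.

p = 19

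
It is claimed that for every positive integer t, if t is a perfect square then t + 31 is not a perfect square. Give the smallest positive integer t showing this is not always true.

The first 14 eligible values, up to t = 196, all satisfy the conclusion.
t = 225: 225 = 15² and 225 + 31 = 256 = 16².
Hence t = 225 is a counterexample.

t = 225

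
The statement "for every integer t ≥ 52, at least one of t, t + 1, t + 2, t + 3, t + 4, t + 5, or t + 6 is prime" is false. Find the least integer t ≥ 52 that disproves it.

t = 90

A counterexample is any integer t ≥ 52 such that t, t + 1, t + 2, t + 3, t + 4, t + 5, t + 6 are all composite; we check each in order.
For t = 52, 53, 54, 55, …, 87, 88, 89 the conclusion holds.
t = 90: 90 = 2 × 45; 91 = 7 × 13; 92 = 2 × 46; 93 = 3 × 31; 94 = 2 × 47; 95 = 5 × 19; 96 = 2 × 48 — all composite.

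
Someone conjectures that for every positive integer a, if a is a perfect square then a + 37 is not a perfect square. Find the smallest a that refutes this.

Check each positive integer a in order until a is a perfect square but a + 37 is a perfect square.
For a = 1, 4, 9, 16, …, 225, 256, 289 the conclusion holds.
a = 324: 324 = 18² and 324 + 37 = 361 = 19².
So a = 324 is the smallest counterexample.

a = 324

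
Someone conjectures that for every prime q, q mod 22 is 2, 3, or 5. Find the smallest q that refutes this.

q = 2: 2 mod 22 = 2.
q = 3: 3 mod 22 = 3.
q = 5: 5 mod 22 = 5.
q = 7: 7 mod 22 = 7 — not in {2, 3, 5}.
Hence q = 7 is a counterexample.

q = 7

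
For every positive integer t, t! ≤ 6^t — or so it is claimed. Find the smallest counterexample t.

t = 14

For t = 1, 2, 3, 4, …, 11, 12, 13 the conclusion holds.
t = 14: t! = 87178291200 and 6^t = 78364164096, so 87178291200 > 78364164096.
Hence t = 14 is a counterexample.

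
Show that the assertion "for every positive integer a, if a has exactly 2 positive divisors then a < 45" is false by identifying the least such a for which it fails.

a = 47

A counterexample is any positive integer a such that a has exactly 2 positive divisors but the claim fails; we check each in order.
For a = 2, 3, 5, 7, …, 37, 41, 43 the conclusion holds.
a = 47: τ(47) = 2; 47 ≥ 45.
So a = 47 is the smallest counterexample.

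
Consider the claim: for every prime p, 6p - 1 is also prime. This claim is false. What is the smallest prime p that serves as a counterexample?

p = 11

A counterexample is any prime p such that 6p - 1 is not prime; we check each in order.
p = 2: 6p - 1 = 11, prime.
p = 3: 6p - 1 = 17, prime.
p = 5: 6p - 1 = 29, prime.
p = 7: 6p - 1 = 41, prime.
p = 11: 6p - 1 = 65 = 5 × 13, not prime.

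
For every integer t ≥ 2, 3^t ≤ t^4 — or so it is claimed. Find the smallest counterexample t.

t = 8

We need the least integer t ≥ 2 for which 3^t > t^4.
The first 6 eligible values, up to t = 7, all satisfy the conclusion.
t = 8: 3^t = 6561 and t^4 = 4096, so 6561 > 4096.
Thus t = 8 disproves the claim, and no smaller t works.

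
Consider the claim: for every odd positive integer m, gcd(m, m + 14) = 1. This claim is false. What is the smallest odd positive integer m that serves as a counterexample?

m = 7

We need the least odd positive integer m for which gcd(m, m + 14) > 1.
m = 1: gcd(1, 15) = 1.
m = 3: gcd(3, 17) = 1.
m = 5: gcd(5, 19) = 1.
m = 7: gcd(7, 21) = 7.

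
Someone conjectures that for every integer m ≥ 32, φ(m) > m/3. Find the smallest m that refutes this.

A counterexample is any integer m ≥ 32 such that the claim fails; we check each in order.
The first 4 eligible values, up to m = 35, all satisfy the conclusion.
m = 36: φ(36) = 12 and 36/3 = 12, so φ(36) ≤ 36/3.
Thus m = 36 disproves the claim, and no smaller m works.

m = 36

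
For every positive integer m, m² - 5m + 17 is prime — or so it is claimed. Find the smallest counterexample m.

m = 13

Check each positive integer m in order until m² - 5m + 17 is not prime.
For m = 1, 2, 3, 4, …, 10, 11, 12 the conclusion holds.
m = 13: m² - 5m + 17 = 121 = 11 × 11, composite.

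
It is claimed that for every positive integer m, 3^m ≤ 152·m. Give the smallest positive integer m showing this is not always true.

m = 7

m = 1: 3^m = 3 and 152·m = 152, so 3 ≤ 152.
m = 2: 3^m = 9 and 152·m = 304, so 9 ≤ 304.
m = 3: 3^m = 27 and 152·m = 456, so 27 ≤ 456.
m = 4: 3^m = 81 and 152·m = 608, so 81 ≤ 608.
m = 5: 3^m = 243 and 152·m = 760, so 243 ≤ 760.
m = 6: 3^m = 729 and 152·m = 912, so 729 ≤ 912.
m = 7: 3^m = 2187 and 152·m = 1064, so 2187 > 1064.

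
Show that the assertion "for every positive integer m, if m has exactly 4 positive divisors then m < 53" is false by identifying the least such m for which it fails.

m = 55

Check each positive integer m in order until m has exactly 4 positive divisors but the claim fails.
The first 16 eligible values, up to m = 51, all satisfy the conclusion.
m = 55: τ(55) = 4; 55 ≥ 53.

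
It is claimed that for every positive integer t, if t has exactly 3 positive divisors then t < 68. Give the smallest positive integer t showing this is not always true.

We need the least positive integer t for which t has exactly 3 positive divisors but the claim fails.
The first 4 eligible values, up to t = 49, all satisfy the conclusion.
t = 121: τ(121) = 3; 121 ≥ 68.
So t = 121 is the smallest counterexample.

t = 121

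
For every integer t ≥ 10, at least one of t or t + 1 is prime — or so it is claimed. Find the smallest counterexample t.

Check each integer t ≥ 10 in order until t, t + 1 are both composite.
The first 4 eligible values, up to t = 13, all satisfy the conclusion.
t = 14: 14 = 2 × 7; 15 = 3 × 5 — both composite.
Hence t = 14 is a counterexample.

t = 14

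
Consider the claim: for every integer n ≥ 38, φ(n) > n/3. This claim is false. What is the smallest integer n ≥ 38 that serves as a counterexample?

We need the least integer n ≥ 38 for which the claim fails.
n = 38: φ(38) = 18 and 38/3 = 38/3, so φ(38) > 38/3.
n = 39: φ(39) = 24 and 39/3 = 13, so φ(39) > 39/3.
n = 40: φ(40) = 16 and 40/3 = 40/3, so φ(40) > 40/3.
n = 41: φ(41) = 40 and 41/3 = 41/3, so φ(41) > 41/3.
n = 42: φ(42) = 12 and 42/3 = 14, so φ(42) ≤ 42/3.

n = 42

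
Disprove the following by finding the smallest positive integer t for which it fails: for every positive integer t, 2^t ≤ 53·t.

A counterexample is any positive integer t such that 2^t > 53·t; we check each in order.
t = 1: 2^t = 2 and 53·t = 53, so 2 ≤ 53.
t = 2: 2^t = 4 and 53·t = 106, so 4 ≤ 106.
t = 3: 2^t = 8 and 53·t = 159, so 8 ≤ 159.
t = 4: 2^t = 16 and 53·t = 212, so 16 ≤ 212.
t = 5: 2^t = 32 and 53·t = 265, so 32 ≤ 265.
t = 6: 2^t = 64 and 53·t = 318, so 64 ≤ 318.
t = 7: 2^t = 128 and 53·t = 371, so 128 ≤ 371.
t = 8: 2^t = 256 and 53·t = 424, so 256 ≤ 424.
t = 9: 2^t = 512 and 53·t = 477, so 512 > 477.
Thus t = 9 disproves the claim, and no smaller t works.

t = 9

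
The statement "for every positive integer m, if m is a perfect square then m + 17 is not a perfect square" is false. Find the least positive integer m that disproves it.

m = 64

A counterexample is any positive integer m such that m is a perfect square but m + 17 is a perfect square; we check each in order.
m = 1: 1 + 17 = 18, not a perfect square.
m = 4: 4 + 17 = 21, not a perfect square.
m = 9: 9 + 17 = 26, not a perfect square.
m = 16: 16 + 17 = 33, not a perfect square.
m = 25: 25 + 17 = 42, not a perfect square.
m = 36: 36 + 17 = 53, not a perfect square.
m = 49: 49 + 17 = 66, not a perfect square.
m = 64: 64 = 8² and 64 + 17 = 81 = 9².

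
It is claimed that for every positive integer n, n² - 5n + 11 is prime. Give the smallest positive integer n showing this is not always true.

n = 7

Check each positive integer n in order until n² - 5n + 11 is not prime.
n = 1: n² - 5n + 11 = 7, prime.
n = 2: n² - 5n + 11 = 5, prime.
n = 3: n² - 5n + 11 = 5, prime.
n = 4: n² - 5n + 11 = 7, prime.
n = 5: n² - 5n + 11 = 11, prime.
n = 6: n² - 5n + 11 = 17, prime.
n = 7: n² - 5n + 11 = 25 = 5 × 5, composite.
Hence n = 7 is a counterexample.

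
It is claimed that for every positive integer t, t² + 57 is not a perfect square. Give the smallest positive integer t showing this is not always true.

t = 8

Check each positive integer t in order until t² + 57 is a perfect square.
t = 1: 1² + 57 = 58, not a perfect square.
t = 2: 2² + 57 = 61, not a perfect square.
t = 3: 3² + 57 = 66, not a perfect square.
t = 4: 4² + 57 = 73, not a perfect square.
t = 5: 5² + 57 = 82, not a perfect square.
t = 6: 6² + 57 = 93, not a perfect square.
t = 7: 7² + 57 = 106, not a perfect square.
t = 8: 8² + 57 = 121 = 11², a perfect square.
So t = 8 is the smallest counterexample.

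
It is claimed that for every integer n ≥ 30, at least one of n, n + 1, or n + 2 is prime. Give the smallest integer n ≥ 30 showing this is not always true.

n = 32

Check each integer n ≥ 30 in order until n, n + 1, n + 2 are all composite.
For n = 30, 31 the conclusion holds.
n = 32: 32 = 2 × 16; 33 = 3 × 11; 34 = 2 × 17 — all composite.
Hence n = 32 is a counterexample.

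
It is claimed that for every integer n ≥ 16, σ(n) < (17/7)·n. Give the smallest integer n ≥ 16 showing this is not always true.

A counterexample is any integer n ≥ 16 such that the claim fails; we check each in order.
For n = 16, 17, 18, 19, 20, 21, 22, 23 the conclusion holds.
n = 24: σ(24) = 60; 60 ≥ 408/7.

n = 24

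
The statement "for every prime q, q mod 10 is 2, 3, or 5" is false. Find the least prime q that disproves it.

q = 7

q = 2: 2 mod 10 = 2.
q = 3: 3 mod 10 = 3.
q = 5: 5 mod 10 = 5.
q = 7: 7 mod 10 = 7 — not in {2, 3, 5}.
Thus q = 7 disproves the claim, and no smaller q works.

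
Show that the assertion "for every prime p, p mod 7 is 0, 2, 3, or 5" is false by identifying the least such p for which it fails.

A counterexample is any prime p such that the claim fails; we check each in order.
p = 2: 2 mod 7 = 2.
p = 3: 3 mod 7 = 3.
p = 5: 5 mod 7 = 5.
p = 7: 7 mod 7 = 0.
p = 11: 11 mod 7 = 4 — not in {0, 2, 3, 5}.
Hence p = 11 is a counterexample.

p = 11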